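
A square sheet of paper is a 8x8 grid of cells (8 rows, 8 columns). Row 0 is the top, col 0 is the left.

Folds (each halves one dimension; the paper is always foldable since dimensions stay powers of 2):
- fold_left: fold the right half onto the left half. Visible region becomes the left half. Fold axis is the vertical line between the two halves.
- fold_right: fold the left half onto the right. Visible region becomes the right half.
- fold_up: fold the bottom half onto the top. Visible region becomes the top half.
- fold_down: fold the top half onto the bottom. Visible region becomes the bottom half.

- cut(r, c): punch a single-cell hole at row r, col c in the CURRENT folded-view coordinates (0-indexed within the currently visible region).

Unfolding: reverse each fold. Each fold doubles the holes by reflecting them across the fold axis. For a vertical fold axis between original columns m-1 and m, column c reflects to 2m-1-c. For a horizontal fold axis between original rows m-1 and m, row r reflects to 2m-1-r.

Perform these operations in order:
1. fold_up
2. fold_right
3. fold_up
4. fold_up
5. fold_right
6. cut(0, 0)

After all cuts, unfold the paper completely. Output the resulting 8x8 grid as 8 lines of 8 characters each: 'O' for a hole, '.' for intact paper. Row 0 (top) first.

Answer: .OO..OO.
.OO..OO.
.OO..OO.
.OO..OO.
.OO..OO.
.OO..OO.
.OO..OO.
.OO..OO.

Derivation:
Op 1 fold_up: fold axis h@4; visible region now rows[0,4) x cols[0,8) = 4x8
Op 2 fold_right: fold axis v@4; visible region now rows[0,4) x cols[4,8) = 4x4
Op 3 fold_up: fold axis h@2; visible region now rows[0,2) x cols[4,8) = 2x4
Op 4 fold_up: fold axis h@1; visible region now rows[0,1) x cols[4,8) = 1x4
Op 5 fold_right: fold axis v@6; visible region now rows[0,1) x cols[6,8) = 1x2
Op 6 cut(0, 0): punch at orig (0,6); cuts so far [(0, 6)]; region rows[0,1) x cols[6,8) = 1x2
Unfold 1 (reflect across v@6): 2 holes -> [(0, 5), (0, 6)]
Unfold 2 (reflect across h@1): 4 holes -> [(0, 5), (0, 6), (1, 5), (1, 6)]
Unfold 3 (reflect across h@2): 8 holes -> [(0, 5), (0, 6), (1, 5), (1, 6), (2, 5), (2, 6), (3, 5), (3, 6)]
Unfold 4 (reflect across v@4): 16 holes -> [(0, 1), (0, 2), (0, 5), (0, 6), (1, 1), (1, 2), (1, 5), (1, 6), (2, 1), (2, 2), (2, 5), (2, 6), (3, 1), (3, 2), (3, 5), (3, 6)]
Unfold 5 (reflect across h@4): 32 holes -> [(0, 1), (0, 2), (0, 5), (0, 6), (1, 1), (1, 2), (1, 5), (1, 6), (2, 1), (2, 2), (2, 5), (2, 6), (3, 1), (3, 2), (3, 5), (3, 6), (4, 1), (4, 2), (4, 5), (4, 6), (5, 1), (5, 2), (5, 5), (5, 6), (6, 1), (6, 2), (6, 5), (6, 6), (7, 1), (7, 2), (7, 5), (7, 6)]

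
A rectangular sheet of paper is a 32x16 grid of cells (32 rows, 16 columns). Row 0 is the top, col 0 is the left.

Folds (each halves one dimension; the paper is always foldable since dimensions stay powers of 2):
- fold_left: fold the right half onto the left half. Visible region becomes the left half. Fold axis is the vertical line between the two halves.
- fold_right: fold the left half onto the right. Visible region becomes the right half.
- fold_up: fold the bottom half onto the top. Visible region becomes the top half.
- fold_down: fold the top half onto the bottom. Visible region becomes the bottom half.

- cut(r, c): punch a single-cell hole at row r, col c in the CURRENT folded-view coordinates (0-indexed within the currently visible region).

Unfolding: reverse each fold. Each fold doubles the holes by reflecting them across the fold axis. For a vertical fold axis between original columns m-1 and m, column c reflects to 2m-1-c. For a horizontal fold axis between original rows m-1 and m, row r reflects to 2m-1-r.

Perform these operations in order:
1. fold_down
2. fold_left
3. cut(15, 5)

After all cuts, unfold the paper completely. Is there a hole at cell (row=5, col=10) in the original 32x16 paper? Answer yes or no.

Op 1 fold_down: fold axis h@16; visible region now rows[16,32) x cols[0,16) = 16x16
Op 2 fold_left: fold axis v@8; visible region now rows[16,32) x cols[0,8) = 16x8
Op 3 cut(15, 5): punch at orig (31,5); cuts so far [(31, 5)]; region rows[16,32) x cols[0,8) = 16x8
Unfold 1 (reflect across v@8): 2 holes -> [(31, 5), (31, 10)]
Unfold 2 (reflect across h@16): 4 holes -> [(0, 5), (0, 10), (31, 5), (31, 10)]
Holes: [(0, 5), (0, 10), (31, 5), (31, 10)]

Answer: no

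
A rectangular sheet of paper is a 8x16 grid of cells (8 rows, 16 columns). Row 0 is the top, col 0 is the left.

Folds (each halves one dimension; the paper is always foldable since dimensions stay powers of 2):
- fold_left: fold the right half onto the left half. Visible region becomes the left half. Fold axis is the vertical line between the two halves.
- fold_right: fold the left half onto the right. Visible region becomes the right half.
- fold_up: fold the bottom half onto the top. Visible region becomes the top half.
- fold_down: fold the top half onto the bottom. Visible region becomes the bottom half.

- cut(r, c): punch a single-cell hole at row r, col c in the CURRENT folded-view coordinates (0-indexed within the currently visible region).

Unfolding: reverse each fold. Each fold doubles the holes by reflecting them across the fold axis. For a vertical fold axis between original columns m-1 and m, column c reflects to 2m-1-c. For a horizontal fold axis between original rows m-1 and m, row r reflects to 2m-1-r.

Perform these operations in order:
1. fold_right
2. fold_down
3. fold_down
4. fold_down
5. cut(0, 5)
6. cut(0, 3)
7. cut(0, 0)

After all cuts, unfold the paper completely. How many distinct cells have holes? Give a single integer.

Answer: 48

Derivation:
Op 1 fold_right: fold axis v@8; visible region now rows[0,8) x cols[8,16) = 8x8
Op 2 fold_down: fold axis h@4; visible region now rows[4,8) x cols[8,16) = 4x8
Op 3 fold_down: fold axis h@6; visible region now rows[6,8) x cols[8,16) = 2x8
Op 4 fold_down: fold axis h@7; visible region now rows[7,8) x cols[8,16) = 1x8
Op 5 cut(0, 5): punch at orig (7,13); cuts so far [(7, 13)]; region rows[7,8) x cols[8,16) = 1x8
Op 6 cut(0, 3): punch at orig (7,11); cuts so far [(7, 11), (7, 13)]; region rows[7,8) x cols[8,16) = 1x8
Op 7 cut(0, 0): punch at orig (7,8); cuts so far [(7, 8), (7, 11), (7, 13)]; region rows[7,8) x cols[8,16) = 1x8
Unfold 1 (reflect across h@7): 6 holes -> [(6, 8), (6, 11), (6, 13), (7, 8), (7, 11), (7, 13)]
Unfold 2 (reflect across h@6): 12 holes -> [(4, 8), (4, 11), (4, 13), (5, 8), (5, 11), (5, 13), (6, 8), (6, 11), (6, 13), (7, 8), (7, 11), (7, 13)]
Unfold 3 (reflect across h@4): 24 holes -> [(0, 8), (0, 11), (0, 13), (1, 8), (1, 11), (1, 13), (2, 8), (2, 11), (2, 13), (3, 8), (3, 11), (3, 13), (4, 8), (4, 11), (4, 13), (5, 8), (5, 11), (5, 13), (6, 8), (6, 11), (6, 13), (7, 8), (7, 11), (7, 13)]
Unfold 4 (reflect across v@8): 48 holes -> [(0, 2), (0, 4), (0, 7), (0, 8), (0, 11), (0, 13), (1, 2), (1, 4), (1, 7), (1, 8), (1, 11), (1, 13), (2, 2), (2, 4), (2, 7), (2, 8), (2, 11), (2, 13), (3, 2), (3, 4), (3, 7), (3, 8), (3, 11), (3, 13), (4, 2), (4, 4), (4, 7), (4, 8), (4, 11), (4, 13), (5, 2), (5, 4), (5, 7), (5, 8), (5, 11), (5, 13), (6, 2), (6, 4), (6, 7), (6, 8), (6, 11), (6, 13), (7, 2), (7, 4), (7, 7), (7, 8), (7, 11), (7, 13)]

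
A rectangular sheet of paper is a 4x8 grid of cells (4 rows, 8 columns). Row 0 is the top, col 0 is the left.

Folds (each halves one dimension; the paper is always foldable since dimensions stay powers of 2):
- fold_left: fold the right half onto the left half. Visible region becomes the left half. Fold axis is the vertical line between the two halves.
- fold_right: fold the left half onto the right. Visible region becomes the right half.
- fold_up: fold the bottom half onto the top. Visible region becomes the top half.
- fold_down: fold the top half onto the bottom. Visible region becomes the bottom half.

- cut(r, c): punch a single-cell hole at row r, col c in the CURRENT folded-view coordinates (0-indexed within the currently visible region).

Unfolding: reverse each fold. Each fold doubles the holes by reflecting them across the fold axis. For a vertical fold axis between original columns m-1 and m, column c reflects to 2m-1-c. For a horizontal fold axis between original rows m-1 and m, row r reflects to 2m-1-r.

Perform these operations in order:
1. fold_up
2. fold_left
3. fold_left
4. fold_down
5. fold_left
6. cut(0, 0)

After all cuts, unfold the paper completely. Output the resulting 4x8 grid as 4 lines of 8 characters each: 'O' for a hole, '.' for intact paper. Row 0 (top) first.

Op 1 fold_up: fold axis h@2; visible region now rows[0,2) x cols[0,8) = 2x8
Op 2 fold_left: fold axis v@4; visible region now rows[0,2) x cols[0,4) = 2x4
Op 3 fold_left: fold axis v@2; visible region now rows[0,2) x cols[0,2) = 2x2
Op 4 fold_down: fold axis h@1; visible region now rows[1,2) x cols[0,2) = 1x2
Op 5 fold_left: fold axis v@1; visible region now rows[1,2) x cols[0,1) = 1x1
Op 6 cut(0, 0): punch at orig (1,0); cuts so far [(1, 0)]; region rows[1,2) x cols[0,1) = 1x1
Unfold 1 (reflect across v@1): 2 holes -> [(1, 0), (1, 1)]
Unfold 2 (reflect across h@1): 4 holes -> [(0, 0), (0, 1), (1, 0), (1, 1)]
Unfold 3 (reflect across v@2): 8 holes -> [(0, 0), (0, 1), (0, 2), (0, 3), (1, 0), (1, 1), (1, 2), (1, 3)]
Unfold 4 (reflect across v@4): 16 holes -> [(0, 0), (0, 1), (0, 2), (0, 3), (0, 4), (0, 5), (0, 6), (0, 7), (1, 0), (1, 1), (1, 2), (1, 3), (1, 4), (1, 5), (1, 6), (1, 7)]
Unfold 5 (reflect across h@2): 32 holes -> [(0, 0), (0, 1), (0, 2), (0, 3), (0, 4), (0, 5), (0, 6), (0, 7), (1, 0), (1, 1), (1, 2), (1, 3), (1, 4), (1, 5), (1, 6), (1, 7), (2, 0), (2, 1), (2, 2), (2, 3), (2, 4), (2, 5), (2, 6), (2, 7), (3, 0), (3, 1), (3, 2), (3, 3), (3, 4), (3, 5), (3, 6), (3, 7)]

Answer: OOOOOOOO
OOOOOOOO
OOOOOOOO
OOOOOOOO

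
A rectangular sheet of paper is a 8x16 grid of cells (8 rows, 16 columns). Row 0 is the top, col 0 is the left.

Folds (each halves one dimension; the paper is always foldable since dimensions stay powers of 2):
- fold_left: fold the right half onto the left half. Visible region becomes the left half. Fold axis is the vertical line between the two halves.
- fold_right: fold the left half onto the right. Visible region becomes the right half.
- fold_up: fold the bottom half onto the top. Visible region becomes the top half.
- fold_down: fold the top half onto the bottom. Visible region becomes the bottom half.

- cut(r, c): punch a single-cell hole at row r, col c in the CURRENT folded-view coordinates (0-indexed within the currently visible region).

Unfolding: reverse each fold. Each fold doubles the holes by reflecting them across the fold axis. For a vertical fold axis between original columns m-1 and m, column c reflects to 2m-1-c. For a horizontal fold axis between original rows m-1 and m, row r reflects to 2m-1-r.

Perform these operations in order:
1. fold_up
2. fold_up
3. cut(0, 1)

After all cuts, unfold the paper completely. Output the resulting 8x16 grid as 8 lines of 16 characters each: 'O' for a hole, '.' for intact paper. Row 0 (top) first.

Answer: .O..............
................
................
.O..............
.O..............
................
................
.O..............

Derivation:
Op 1 fold_up: fold axis h@4; visible region now rows[0,4) x cols[0,16) = 4x16
Op 2 fold_up: fold axis h@2; visible region now rows[0,2) x cols[0,16) = 2x16
Op 3 cut(0, 1): punch at orig (0,1); cuts so far [(0, 1)]; region rows[0,2) x cols[0,16) = 2x16
Unfold 1 (reflect across h@2): 2 holes -> [(0, 1), (3, 1)]
Unfold 2 (reflect across h@4): 4 holes -> [(0, 1), (3, 1), (4, 1), (7, 1)]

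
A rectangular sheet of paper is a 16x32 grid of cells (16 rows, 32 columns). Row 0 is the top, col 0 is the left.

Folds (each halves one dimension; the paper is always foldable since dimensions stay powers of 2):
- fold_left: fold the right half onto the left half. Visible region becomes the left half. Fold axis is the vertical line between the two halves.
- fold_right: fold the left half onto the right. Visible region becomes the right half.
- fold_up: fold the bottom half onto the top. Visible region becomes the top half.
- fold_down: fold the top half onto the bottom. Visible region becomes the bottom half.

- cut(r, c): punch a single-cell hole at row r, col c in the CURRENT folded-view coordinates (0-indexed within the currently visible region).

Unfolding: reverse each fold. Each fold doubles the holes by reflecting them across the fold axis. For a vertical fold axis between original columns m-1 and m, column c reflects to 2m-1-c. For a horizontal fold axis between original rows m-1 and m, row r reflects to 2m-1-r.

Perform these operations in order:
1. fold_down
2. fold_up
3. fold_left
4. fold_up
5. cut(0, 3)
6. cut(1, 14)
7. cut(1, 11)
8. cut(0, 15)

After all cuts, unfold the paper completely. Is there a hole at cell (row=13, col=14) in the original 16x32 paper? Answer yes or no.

Answer: yes

Derivation:
Op 1 fold_down: fold axis h@8; visible region now rows[8,16) x cols[0,32) = 8x32
Op 2 fold_up: fold axis h@12; visible region now rows[8,12) x cols[0,32) = 4x32
Op 3 fold_left: fold axis v@16; visible region now rows[8,12) x cols[0,16) = 4x16
Op 4 fold_up: fold axis h@10; visible region now rows[8,10) x cols[0,16) = 2x16
Op 5 cut(0, 3): punch at orig (8,3); cuts so far [(8, 3)]; region rows[8,10) x cols[0,16) = 2x16
Op 6 cut(1, 14): punch at orig (9,14); cuts so far [(8, 3), (9, 14)]; region rows[8,10) x cols[0,16) = 2x16
Op 7 cut(1, 11): punch at orig (9,11); cuts so far [(8, 3), (9, 11), (9, 14)]; region rows[8,10) x cols[0,16) = 2x16
Op 8 cut(0, 15): punch at orig (8,15); cuts so far [(8, 3), (8, 15), (9, 11), (9, 14)]; region rows[8,10) x cols[0,16) = 2x16
Unfold 1 (reflect across h@10): 8 holes -> [(8, 3), (8, 15), (9, 11), (9, 14), (10, 11), (10, 14), (11, 3), (11, 15)]
Unfold 2 (reflect across v@16): 16 holes -> [(8, 3), (8, 15), (8, 16), (8, 28), (9, 11), (9, 14), (9, 17), (9, 20), (10, 11), (10, 14), (10, 17), (10, 20), (11, 3), (11, 15), (11, 16), (11, 28)]
Unfold 3 (reflect across h@12): 32 holes -> [(8, 3), (8, 15), (8, 16), (8, 28), (9, 11), (9, 14), (9, 17), (9, 20), (10, 11), (10, 14), (10, 17), (10, 20), (11, 3), (11, 15), (11, 16), (11, 28), (12, 3), (12, 15), (12, 16), (12, 28), (13, 11), (13, 14), (13, 17), (13, 20), (14, 11), (14, 14), (14, 17), (14, 20), (15, 3), (15, 15), (15, 16), (15, 28)]
Unfold 4 (reflect across h@8): 64 holes -> [(0, 3), (0, 15), (0, 16), (0, 28), (1, 11), (1, 14), (1, 17), (1, 20), (2, 11), (2, 14), (2, 17), (2, 20), (3, 3), (3, 15), (3, 16), (3, 28), (4, 3), (4, 15), (4, 16), (4, 28), (5, 11), (5, 14), (5, 17), (5, 20), (6, 11), (6, 14), (6, 17), (6, 20), (7, 3), (7, 15), (7, 16), (7, 28), (8, 3), (8, 15), (8, 16), (8, 28), (9, 11), (9, 14), (9, 17), (9, 20), (10, 11), (10, 14), (10, 17), (10, 20), (11, 3), (11, 15), (11, 16), (11, 28), (12, 3), (12, 15), (12, 16), (12, 28), (13, 11), (13, 14), (13, 17), (13, 20), (14, 11), (14, 14), (14, 17), (14, 20), (15, 3), (15, 15), (15, 16), (15, 28)]
Holes: [(0, 3), (0, 15), (0, 16), (0, 28), (1, 11), (1, 14), (1, 17), (1, 20), (2, 11), (2, 14), (2, 17), (2, 20), (3, 3), (3, 15), (3, 16), (3, 28), (4, 3), (4, 15), (4, 16), (4, 28), (5, 11), (5, 14), (5, 17), (5, 20), (6, 11), (6, 14), (6, 17), (6, 20), (7, 3), (7, 15), (7, 16), (7, 28), (8, 3), (8, 15), (8, 16), (8, 28), (9, 11), (9, 14), (9, 17), (9, 20), (10, 11), (10, 14), (10, 17), (10, 20), (11, 3), (11, 15), (11, 16), (11, 28), (12, 3), (12, 15), (12, 16), (12, 28), (13, 11), (13, 14), (13, 17), (13, 20), (14, 11), (14, 14), (14, 17), (14, 20), (15, 3), (15, 15), (15, 16), (15, 28)]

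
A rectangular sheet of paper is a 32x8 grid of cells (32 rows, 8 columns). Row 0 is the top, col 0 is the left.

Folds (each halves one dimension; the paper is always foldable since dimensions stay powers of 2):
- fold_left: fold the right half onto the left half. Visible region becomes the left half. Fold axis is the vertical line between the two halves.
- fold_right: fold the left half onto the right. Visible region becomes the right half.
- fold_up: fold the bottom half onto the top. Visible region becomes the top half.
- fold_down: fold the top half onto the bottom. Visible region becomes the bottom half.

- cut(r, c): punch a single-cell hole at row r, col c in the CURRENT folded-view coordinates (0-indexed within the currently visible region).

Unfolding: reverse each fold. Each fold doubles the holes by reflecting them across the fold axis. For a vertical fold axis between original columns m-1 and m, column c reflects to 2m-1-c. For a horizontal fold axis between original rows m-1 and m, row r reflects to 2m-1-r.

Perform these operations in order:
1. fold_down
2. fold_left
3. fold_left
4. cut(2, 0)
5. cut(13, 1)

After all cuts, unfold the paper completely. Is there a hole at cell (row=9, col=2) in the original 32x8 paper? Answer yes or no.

Answer: no

Derivation:
Op 1 fold_down: fold axis h@16; visible region now rows[16,32) x cols[0,8) = 16x8
Op 2 fold_left: fold axis v@4; visible region now rows[16,32) x cols[0,4) = 16x4
Op 3 fold_left: fold axis v@2; visible region now rows[16,32) x cols[0,2) = 16x2
Op 4 cut(2, 0): punch at orig (18,0); cuts so far [(18, 0)]; region rows[16,32) x cols[0,2) = 16x2
Op 5 cut(13, 1): punch at orig (29,1); cuts so far [(18, 0), (29, 1)]; region rows[16,32) x cols[0,2) = 16x2
Unfold 1 (reflect across v@2): 4 holes -> [(18, 0), (18, 3), (29, 1), (29, 2)]
Unfold 2 (reflect across v@4): 8 holes -> [(18, 0), (18, 3), (18, 4), (18, 7), (29, 1), (29, 2), (29, 5), (29, 6)]
Unfold 3 (reflect across h@16): 16 holes -> [(2, 1), (2, 2), (2, 5), (2, 6), (13, 0), (13, 3), (13, 4), (13, 7), (18, 0), (18, 3), (18, 4), (18, 7), (29, 1), (29, 2), (29, 5), (29, 6)]
Holes: [(2, 1), (2, 2), (2, 5), (2, 6), (13, 0), (13, 3), (13, 4), (13, 7), (18, 0), (18, 3), (18, 4), (18, 7), (29, 1), (29, 2), (29, 5), (29, 6)]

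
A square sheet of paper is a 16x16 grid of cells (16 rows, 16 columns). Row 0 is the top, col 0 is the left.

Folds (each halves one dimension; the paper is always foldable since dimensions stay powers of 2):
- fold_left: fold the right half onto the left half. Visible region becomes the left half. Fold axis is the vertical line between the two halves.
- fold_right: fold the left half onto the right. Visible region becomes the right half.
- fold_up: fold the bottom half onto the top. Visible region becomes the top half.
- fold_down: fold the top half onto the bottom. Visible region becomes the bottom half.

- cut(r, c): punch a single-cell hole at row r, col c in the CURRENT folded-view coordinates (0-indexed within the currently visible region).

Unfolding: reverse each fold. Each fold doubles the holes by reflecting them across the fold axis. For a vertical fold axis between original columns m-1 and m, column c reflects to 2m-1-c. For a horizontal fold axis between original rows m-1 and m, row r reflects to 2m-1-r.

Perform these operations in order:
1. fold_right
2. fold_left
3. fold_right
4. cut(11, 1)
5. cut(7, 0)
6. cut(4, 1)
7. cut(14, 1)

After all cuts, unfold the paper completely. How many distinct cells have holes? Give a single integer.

Answer: 32

Derivation:
Op 1 fold_right: fold axis v@8; visible region now rows[0,16) x cols[8,16) = 16x8
Op 2 fold_left: fold axis v@12; visible region now rows[0,16) x cols[8,12) = 16x4
Op 3 fold_right: fold axis v@10; visible region now rows[0,16) x cols[10,12) = 16x2
Op 4 cut(11, 1): punch at orig (11,11); cuts so far [(11, 11)]; region rows[0,16) x cols[10,12) = 16x2
Op 5 cut(7, 0): punch at orig (7,10); cuts so far [(7, 10), (11, 11)]; region rows[0,16) x cols[10,12) = 16x2
Op 6 cut(4, 1): punch at orig (4,11); cuts so far [(4, 11), (7, 10), (11, 11)]; region rows[0,16) x cols[10,12) = 16x2
Op 7 cut(14, 1): punch at orig (14,11); cuts so far [(4, 11), (7, 10), (11, 11), (14, 11)]; region rows[0,16) x cols[10,12) = 16x2
Unfold 1 (reflect across v@10): 8 holes -> [(4, 8), (4, 11), (7, 9), (7, 10), (11, 8), (11, 11), (14, 8), (14, 11)]
Unfold 2 (reflect across v@12): 16 holes -> [(4, 8), (4, 11), (4, 12), (4, 15), (7, 9), (7, 10), (7, 13), (7, 14), (11, 8), (11, 11), (11, 12), (11, 15), (14, 8), (14, 11), (14, 12), (14, 15)]
Unfold 3 (reflect across v@8): 32 holes -> [(4, 0), (4, 3), (4, 4), (4, 7), (4, 8), (4, 11), (4, 12), (4, 15), (7, 1), (7, 2), (7, 5), (7, 6), (7, 9), (7, 10), (7, 13), (7, 14), (11, 0), (11, 3), (11, 4), (11, 7), (11, 8), (11, 11), (11, 12), (11, 15), (14, 0), (14, 3), (14, 4), (14, 7), (14, 8), (14, 11), (14, 12), (14, 15)]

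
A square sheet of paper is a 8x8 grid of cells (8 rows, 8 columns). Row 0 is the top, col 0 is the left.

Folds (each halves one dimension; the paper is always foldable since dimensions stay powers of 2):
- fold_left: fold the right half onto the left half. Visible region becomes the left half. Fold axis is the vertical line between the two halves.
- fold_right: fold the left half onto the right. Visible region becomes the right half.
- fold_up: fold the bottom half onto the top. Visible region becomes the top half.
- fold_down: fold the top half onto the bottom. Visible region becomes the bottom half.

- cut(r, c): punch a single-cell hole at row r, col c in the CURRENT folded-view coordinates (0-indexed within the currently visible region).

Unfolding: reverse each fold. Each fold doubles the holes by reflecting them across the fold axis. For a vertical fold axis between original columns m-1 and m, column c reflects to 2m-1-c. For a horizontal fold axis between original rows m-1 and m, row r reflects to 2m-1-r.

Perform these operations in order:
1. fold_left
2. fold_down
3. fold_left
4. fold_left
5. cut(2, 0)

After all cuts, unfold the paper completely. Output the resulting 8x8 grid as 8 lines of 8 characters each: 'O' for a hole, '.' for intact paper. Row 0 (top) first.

Op 1 fold_left: fold axis v@4; visible region now rows[0,8) x cols[0,4) = 8x4
Op 2 fold_down: fold axis h@4; visible region now rows[4,8) x cols[0,4) = 4x4
Op 3 fold_left: fold axis v@2; visible region now rows[4,8) x cols[0,2) = 4x2
Op 4 fold_left: fold axis v@1; visible region now rows[4,8) x cols[0,1) = 4x1
Op 5 cut(2, 0): punch at orig (6,0); cuts so far [(6, 0)]; region rows[4,8) x cols[0,1) = 4x1
Unfold 1 (reflect across v@1): 2 holes -> [(6, 0), (6, 1)]
Unfold 2 (reflect across v@2): 4 holes -> [(6, 0), (6, 1), (6, 2), (6, 3)]
Unfold 3 (reflect across h@4): 8 holes -> [(1, 0), (1, 1), (1, 2), (1, 3), (6, 0), (6, 1), (6, 2), (6, 3)]
Unfold 4 (reflect across v@4): 16 holes -> [(1, 0), (1, 1), (1, 2), (1, 3), (1, 4), (1, 5), (1, 6), (1, 7), (6, 0), (6, 1), (6, 2), (6, 3), (6, 4), (6, 5), (6, 6), (6, 7)]

Answer: ........
OOOOOOOO
........
........
........
........
OOOOOOOO
........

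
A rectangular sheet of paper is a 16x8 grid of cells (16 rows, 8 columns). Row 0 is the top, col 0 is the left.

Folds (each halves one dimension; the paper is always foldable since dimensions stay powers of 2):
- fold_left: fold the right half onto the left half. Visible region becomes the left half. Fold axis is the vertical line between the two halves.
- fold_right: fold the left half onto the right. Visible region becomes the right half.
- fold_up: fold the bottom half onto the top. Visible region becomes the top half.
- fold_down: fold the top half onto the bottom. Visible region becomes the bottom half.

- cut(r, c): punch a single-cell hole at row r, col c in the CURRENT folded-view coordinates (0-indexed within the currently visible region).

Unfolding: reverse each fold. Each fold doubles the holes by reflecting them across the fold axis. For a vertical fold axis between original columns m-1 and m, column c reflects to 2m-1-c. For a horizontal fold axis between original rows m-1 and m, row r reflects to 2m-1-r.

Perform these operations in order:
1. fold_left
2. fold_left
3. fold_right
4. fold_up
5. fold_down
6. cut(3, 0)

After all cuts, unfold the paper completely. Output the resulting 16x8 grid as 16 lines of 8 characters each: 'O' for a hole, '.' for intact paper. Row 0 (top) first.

Op 1 fold_left: fold axis v@4; visible region now rows[0,16) x cols[0,4) = 16x4
Op 2 fold_left: fold axis v@2; visible region now rows[0,16) x cols[0,2) = 16x2
Op 3 fold_right: fold axis v@1; visible region now rows[0,16) x cols[1,2) = 16x1
Op 4 fold_up: fold axis h@8; visible region now rows[0,8) x cols[1,2) = 8x1
Op 5 fold_down: fold axis h@4; visible region now rows[4,8) x cols[1,2) = 4x1
Op 6 cut(3, 0): punch at orig (7,1); cuts so far [(7, 1)]; region rows[4,8) x cols[1,2) = 4x1
Unfold 1 (reflect across h@4): 2 holes -> [(0, 1), (7, 1)]
Unfold 2 (reflect across h@8): 4 holes -> [(0, 1), (7, 1), (8, 1), (15, 1)]
Unfold 3 (reflect across v@1): 8 holes -> [(0, 0), (0, 1), (7, 0), (7, 1), (8, 0), (8, 1), (15, 0), (15, 1)]
Unfold 4 (reflect across v@2): 16 holes -> [(0, 0), (0, 1), (0, 2), (0, 3), (7, 0), (7, 1), (7, 2), (7, 3), (8, 0), (8, 1), (8, 2), (8, 3), (15, 0), (15, 1), (15, 2), (15, 3)]
Unfold 5 (reflect across v@4): 32 holes -> [(0, 0), (0, 1), (0, 2), (0, 3), (0, 4), (0, 5), (0, 6), (0, 7), (7, 0), (7, 1), (7, 2), (7, 3), (7, 4), (7, 5), (7, 6), (7, 7), (8, 0), (8, 1), (8, 2), (8, 3), (8, 4), (8, 5), (8, 6), (8, 7), (15, 0), (15, 1), (15, 2), (15, 3), (15, 4), (15, 5), (15, 6), (15, 7)]

Answer: OOOOOOOO
........
........
........
........
........
........
OOOOOOOO
OOOOOOOO
........
........
........
........
........
........
OOOOOOOO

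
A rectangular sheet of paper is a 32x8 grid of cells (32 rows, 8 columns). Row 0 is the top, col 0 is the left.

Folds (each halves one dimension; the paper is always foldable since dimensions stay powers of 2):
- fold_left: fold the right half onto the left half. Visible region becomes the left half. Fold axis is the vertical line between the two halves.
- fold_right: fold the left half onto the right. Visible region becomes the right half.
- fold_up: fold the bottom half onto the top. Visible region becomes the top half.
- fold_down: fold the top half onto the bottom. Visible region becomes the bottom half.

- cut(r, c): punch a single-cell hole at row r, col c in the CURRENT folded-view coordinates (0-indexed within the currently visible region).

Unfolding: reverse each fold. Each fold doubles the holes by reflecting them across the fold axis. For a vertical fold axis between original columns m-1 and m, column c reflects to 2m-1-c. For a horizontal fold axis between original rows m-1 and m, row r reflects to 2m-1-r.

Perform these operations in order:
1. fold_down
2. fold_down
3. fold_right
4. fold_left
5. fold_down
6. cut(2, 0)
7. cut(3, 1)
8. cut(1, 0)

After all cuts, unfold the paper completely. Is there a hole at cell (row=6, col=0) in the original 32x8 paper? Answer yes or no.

Answer: yes

Derivation:
Op 1 fold_down: fold axis h@16; visible region now rows[16,32) x cols[0,8) = 16x8
Op 2 fold_down: fold axis h@24; visible region now rows[24,32) x cols[0,8) = 8x8
Op 3 fold_right: fold axis v@4; visible region now rows[24,32) x cols[4,8) = 8x4
Op 4 fold_left: fold axis v@6; visible region now rows[24,32) x cols[4,6) = 8x2
Op 5 fold_down: fold axis h@28; visible region now rows[28,32) x cols[4,6) = 4x2
Op 6 cut(2, 0): punch at orig (30,4); cuts so far [(30, 4)]; region rows[28,32) x cols[4,6) = 4x2
Op 7 cut(3, 1): punch at orig (31,5); cuts so far [(30, 4), (31, 5)]; region rows[28,32) x cols[4,6) = 4x2
Op 8 cut(1, 0): punch at orig (29,4); cuts so far [(29, 4), (30, 4), (31, 5)]; region rows[28,32) x cols[4,6) = 4x2
Unfold 1 (reflect across h@28): 6 holes -> [(24, 5), (25, 4), (26, 4), (29, 4), (30, 4), (31, 5)]
Unfold 2 (reflect across v@6): 12 holes -> [(24, 5), (24, 6), (25, 4), (25, 7), (26, 4), (26, 7), (29, 4), (29, 7), (30, 4), (30, 7), (31, 5), (31, 6)]
Unfold 3 (reflect across v@4): 24 holes -> [(24, 1), (24, 2), (24, 5), (24, 6), (25, 0), (25, 3), (25, 4), (25, 7), (26, 0), (26, 3), (26, 4), (26, 7), (29, 0), (29, 3), (29, 4), (29, 7), (30, 0), (30, 3), (30, 4), (30, 7), (31, 1), (31, 2), (31, 5), (31, 6)]
Unfold 4 (reflect across h@24): 48 holes -> [(16, 1), (16, 2), (16, 5), (16, 6), (17, 0), (17, 3), (17, 4), (17, 7), (18, 0), (18, 3), (18, 4), (18, 7), (21, 0), (21, 3), (21, 4), (21, 7), (22, 0), (22, 3), (22, 4), (22, 7), (23, 1), (23, 2), (23, 5), (23, 6), (24, 1), (24, 2), (24, 5), (24, 6), (25, 0), (25, 3), (25, 4), (25, 7), (26, 0), (26, 3), (26, 4), (26, 7), (29, 0), (29, 3), (29, 4), (29, 7), (30, 0), (30, 3), (30, 4), (30, 7), (31, 1), (31, 2), (31, 5), (31, 6)]
Unfold 5 (reflect across h@16): 96 holes -> [(0, 1), (0, 2), (0, 5), (0, 6), (1, 0), (1, 3), (1, 4), (1, 7), (2, 0), (2, 3), (2, 4), (2, 7), (5, 0), (5, 3), (5, 4), (5, 7), (6, 0), (6, 3), (6, 4), (6, 7), (7, 1), (7, 2), (7, 5), (7, 6), (8, 1), (8, 2), (8, 5), (8, 6), (9, 0), (9, 3), (9, 4), (9, 7), (10, 0), (10, 3), (10, 4), (10, 7), (13, 0), (13, 3), (13, 4), (13, 7), (14, 0), (14, 3), (14, 4), (14, 7), (15, 1), (15, 2), (15, 5), (15, 6), (16, 1), (16, 2), (16, 5), (16, 6), (17, 0), (17, 3), (17, 4), (17, 7), (18, 0), (18, 3), (18, 4), (18, 7), (21, 0), (21, 3), (21, 4), (21, 7), (22, 0), (22, 3), (22, 4), (22, 7), (23, 1), (23, 2), (23, 5), (23, 6), (24, 1), (24, 2), (24, 5), (24, 6), (25, 0), (25, 3), (25, 4), (25, 7), (26, 0), (26, 3), (26, 4), (26, 7), (29, 0), (29, 3), (29, 4), (29, 7), (30, 0), (30, 3), (30, 4), (30, 7), (31, 1), (31, 2), (31, 5), (31, 6)]
Holes: [(0, 1), (0, 2), (0, 5), (0, 6), (1, 0), (1, 3), (1, 4), (1, 7), (2, 0), (2, 3), (2, 4), (2, 7), (5, 0), (5, 3), (5, 4), (5, 7), (6, 0), (6, 3), (6, 4), (6, 7), (7, 1), (7, 2), (7, 5), (7, 6), (8, 1), (8, 2), (8, 5), (8, 6), (9, 0), (9, 3), (9, 4), (9, 7), (10, 0), (10, 3), (10, 4), (10, 7), (13, 0), (13, 3), (13, 4), (13, 7), (14, 0), (14, 3), (14, 4), (14, 7), (15, 1), (15, 2), (15, 5), (15, 6), (16, 1), (16, 2), (16, 5), (16, 6), (17, 0), (17, 3), (17, 4), (17, 7), (18, 0), (18, 3), (18, 4), (18, 7), (21, 0), (21, 3), (21, 4), (21, 7), (22, 0), (22, 3), (22, 4), (22, 7), (23, 1), (23, 2), (23, 5), (23, 6), (24, 1), (24, 2), (24, 5), (24, 6), (25, 0), (25, 3), (25, 4), (25, 7), (26, 0), (26, 3), (26, 4), (26, 7), (29, 0), (29, 3), (29, 4), (29, 7), (30, 0), (30, 3), (30, 4), (30, 7), (31, 1), (31, 2), (31, 5), (31, 6)]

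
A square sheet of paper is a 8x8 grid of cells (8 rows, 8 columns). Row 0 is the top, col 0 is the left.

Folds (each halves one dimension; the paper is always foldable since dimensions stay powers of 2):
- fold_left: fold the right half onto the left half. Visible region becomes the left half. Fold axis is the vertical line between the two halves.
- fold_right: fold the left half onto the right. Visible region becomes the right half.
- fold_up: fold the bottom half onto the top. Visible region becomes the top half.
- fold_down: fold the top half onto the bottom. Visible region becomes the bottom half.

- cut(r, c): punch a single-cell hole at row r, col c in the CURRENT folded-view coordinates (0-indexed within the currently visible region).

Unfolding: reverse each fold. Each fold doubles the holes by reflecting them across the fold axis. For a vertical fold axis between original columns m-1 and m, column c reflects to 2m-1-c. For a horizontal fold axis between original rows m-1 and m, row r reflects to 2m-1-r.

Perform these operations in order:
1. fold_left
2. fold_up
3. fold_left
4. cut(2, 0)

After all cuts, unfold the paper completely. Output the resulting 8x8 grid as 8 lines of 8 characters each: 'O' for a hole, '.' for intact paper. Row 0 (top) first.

Op 1 fold_left: fold axis v@4; visible region now rows[0,8) x cols[0,4) = 8x4
Op 2 fold_up: fold axis h@4; visible region now rows[0,4) x cols[0,4) = 4x4
Op 3 fold_left: fold axis v@2; visible region now rows[0,4) x cols[0,2) = 4x2
Op 4 cut(2, 0): punch at orig (2,0); cuts so far [(2, 0)]; region rows[0,4) x cols[0,2) = 4x2
Unfold 1 (reflect across v@2): 2 holes -> [(2, 0), (2, 3)]
Unfold 2 (reflect across h@4): 4 holes -> [(2, 0), (2, 3), (5, 0), (5, 3)]
Unfold 3 (reflect across v@4): 8 holes -> [(2, 0), (2, 3), (2, 4), (2, 7), (5, 0), (5, 3), (5, 4), (5, 7)]

Answer: ........
........
O..OO..O
........
........
O..OO..O
........
........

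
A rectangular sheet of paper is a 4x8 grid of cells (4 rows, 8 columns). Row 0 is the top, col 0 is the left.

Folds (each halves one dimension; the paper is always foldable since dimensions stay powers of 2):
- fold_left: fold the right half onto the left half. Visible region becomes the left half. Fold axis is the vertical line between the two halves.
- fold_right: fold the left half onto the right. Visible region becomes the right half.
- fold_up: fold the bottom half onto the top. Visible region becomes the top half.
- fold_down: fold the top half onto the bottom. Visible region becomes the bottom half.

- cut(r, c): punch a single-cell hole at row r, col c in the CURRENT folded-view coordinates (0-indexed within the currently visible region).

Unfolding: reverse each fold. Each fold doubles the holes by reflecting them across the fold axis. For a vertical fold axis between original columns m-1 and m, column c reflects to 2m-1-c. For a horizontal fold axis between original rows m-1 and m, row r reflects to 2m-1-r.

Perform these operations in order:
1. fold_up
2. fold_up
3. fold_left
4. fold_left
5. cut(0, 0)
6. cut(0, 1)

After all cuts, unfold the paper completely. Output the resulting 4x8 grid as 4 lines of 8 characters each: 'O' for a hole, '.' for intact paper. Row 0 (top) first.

Answer: OOOOOOOO
OOOOOOOO
OOOOOOOO
OOOOOOOO

Derivation:
Op 1 fold_up: fold axis h@2; visible region now rows[0,2) x cols[0,8) = 2x8
Op 2 fold_up: fold axis h@1; visible region now rows[0,1) x cols[0,8) = 1x8
Op 3 fold_left: fold axis v@4; visible region now rows[0,1) x cols[0,4) = 1x4
Op 4 fold_left: fold axis v@2; visible region now rows[0,1) x cols[0,2) = 1x2
Op 5 cut(0, 0): punch at orig (0,0); cuts so far [(0, 0)]; region rows[0,1) x cols[0,2) = 1x2
Op 6 cut(0, 1): punch at orig (0,1); cuts so far [(0, 0), (0, 1)]; region rows[0,1) x cols[0,2) = 1x2
Unfold 1 (reflect across v@2): 4 holes -> [(0, 0), (0, 1), (0, 2), (0, 3)]
Unfold 2 (reflect across v@4): 8 holes -> [(0, 0), (0, 1), (0, 2), (0, 3), (0, 4), (0, 5), (0, 6), (0, 7)]
Unfold 3 (reflect across h@1): 16 holes -> [(0, 0), (0, 1), (0, 2), (0, 3), (0, 4), (0, 5), (0, 6), (0, 7), (1, 0), (1, 1), (1, 2), (1, 3), (1, 4), (1, 5), (1, 6), (1, 7)]
Unfold 4 (reflect across h@2): 32 holes -> [(0, 0), (0, 1), (0, 2), (0, 3), (0, 4), (0, 5), (0, 6), (0, 7), (1, 0), (1, 1), (1, 2), (1, 3), (1, 4), (1, 5), (1, 6), (1, 7), (2, 0), (2, 1), (2, 2), (2, 3), (2, 4), (2, 5), (2, 6), (2, 7), (3, 0), (3, 1), (3, 2), (3, 3), (3, 4), (3, 5), (3, 6), (3, 7)]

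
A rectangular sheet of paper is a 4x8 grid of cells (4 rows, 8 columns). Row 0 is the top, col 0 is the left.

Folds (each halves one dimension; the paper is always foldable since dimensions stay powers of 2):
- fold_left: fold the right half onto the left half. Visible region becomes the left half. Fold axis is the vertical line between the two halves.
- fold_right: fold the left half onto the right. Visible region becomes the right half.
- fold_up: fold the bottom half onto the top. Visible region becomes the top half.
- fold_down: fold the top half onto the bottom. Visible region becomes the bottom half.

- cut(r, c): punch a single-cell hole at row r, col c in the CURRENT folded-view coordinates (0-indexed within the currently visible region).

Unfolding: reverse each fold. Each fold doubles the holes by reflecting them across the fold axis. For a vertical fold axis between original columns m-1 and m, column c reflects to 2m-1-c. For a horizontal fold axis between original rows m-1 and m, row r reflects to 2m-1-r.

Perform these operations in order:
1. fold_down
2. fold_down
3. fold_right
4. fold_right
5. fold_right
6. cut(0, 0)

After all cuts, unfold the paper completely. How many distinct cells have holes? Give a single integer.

Answer: 32

Derivation:
Op 1 fold_down: fold axis h@2; visible region now rows[2,4) x cols[0,8) = 2x8
Op 2 fold_down: fold axis h@3; visible region now rows[3,4) x cols[0,8) = 1x8
Op 3 fold_right: fold axis v@4; visible region now rows[3,4) x cols[4,8) = 1x4
Op 4 fold_right: fold axis v@6; visible region now rows[3,4) x cols[6,8) = 1x2
Op 5 fold_right: fold axis v@7; visible region now rows[3,4) x cols[7,8) = 1x1
Op 6 cut(0, 0): punch at orig (3,7); cuts so far [(3, 7)]; region rows[3,4) x cols[7,8) = 1x1
Unfold 1 (reflect across v@7): 2 holes -> [(3, 6), (3, 7)]
Unfold 2 (reflect across v@6): 4 holes -> [(3, 4), (3, 5), (3, 6), (3, 7)]
Unfold 3 (reflect across v@4): 8 holes -> [(3, 0), (3, 1), (3, 2), (3, 3), (3, 4), (3, 5), (3, 6), (3, 7)]
Unfold 4 (reflect across h@3): 16 holes -> [(2, 0), (2, 1), (2, 2), (2, 3), (2, 4), (2, 5), (2, 6), (2, 7), (3, 0), (3, 1), (3, 2), (3, 3), (3, 4), (3, 5), (3, 6), (3, 7)]
Unfold 5 (reflect across h@2): 32 holes -> [(0, 0), (0, 1), (0, 2), (0, 3), (0, 4), (0, 5), (0, 6), (0, 7), (1, 0), (1, 1), (1, 2), (1, 3), (1, 4), (1, 5), (1, 6), (1, 7), (2, 0), (2, 1), (2, 2), (2, 3), (2, 4), (2, 5), (2, 6), (2, 7), (3, 0), (3, 1), (3, 2), (3, 3), (3, 4), (3, 5), (3, 6), (3, 7)]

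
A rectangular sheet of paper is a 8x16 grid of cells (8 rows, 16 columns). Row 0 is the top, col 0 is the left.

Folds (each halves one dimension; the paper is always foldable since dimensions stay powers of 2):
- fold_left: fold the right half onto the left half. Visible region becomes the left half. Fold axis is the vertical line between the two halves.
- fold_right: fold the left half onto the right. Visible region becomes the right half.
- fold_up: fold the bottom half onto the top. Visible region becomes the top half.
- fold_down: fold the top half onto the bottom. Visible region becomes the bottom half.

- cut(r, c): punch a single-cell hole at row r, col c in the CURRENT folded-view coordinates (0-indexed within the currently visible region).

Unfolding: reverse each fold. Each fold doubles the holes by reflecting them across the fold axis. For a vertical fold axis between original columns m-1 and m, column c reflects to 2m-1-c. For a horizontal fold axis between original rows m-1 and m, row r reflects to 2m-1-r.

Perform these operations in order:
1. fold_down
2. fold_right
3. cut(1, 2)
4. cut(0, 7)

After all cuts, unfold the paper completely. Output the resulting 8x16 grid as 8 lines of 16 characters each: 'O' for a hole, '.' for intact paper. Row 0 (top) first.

Answer: ................
................
.....O....O.....
O..............O
O..............O
.....O....O.....
................
................

Derivation:
Op 1 fold_down: fold axis h@4; visible region now rows[4,8) x cols[0,16) = 4x16
Op 2 fold_right: fold axis v@8; visible region now rows[4,8) x cols[8,16) = 4x8
Op 3 cut(1, 2): punch at orig (5,10); cuts so far [(5, 10)]; region rows[4,8) x cols[8,16) = 4x8
Op 4 cut(0, 7): punch at orig (4,15); cuts so far [(4, 15), (5, 10)]; region rows[4,8) x cols[8,16) = 4x8
Unfold 1 (reflect across v@8): 4 holes -> [(4, 0), (4, 15), (5, 5), (5, 10)]
Unfold 2 (reflect across h@4): 8 holes -> [(2, 5), (2, 10), (3, 0), (3, 15), (4, 0), (4, 15), (5, 5), (5, 10)]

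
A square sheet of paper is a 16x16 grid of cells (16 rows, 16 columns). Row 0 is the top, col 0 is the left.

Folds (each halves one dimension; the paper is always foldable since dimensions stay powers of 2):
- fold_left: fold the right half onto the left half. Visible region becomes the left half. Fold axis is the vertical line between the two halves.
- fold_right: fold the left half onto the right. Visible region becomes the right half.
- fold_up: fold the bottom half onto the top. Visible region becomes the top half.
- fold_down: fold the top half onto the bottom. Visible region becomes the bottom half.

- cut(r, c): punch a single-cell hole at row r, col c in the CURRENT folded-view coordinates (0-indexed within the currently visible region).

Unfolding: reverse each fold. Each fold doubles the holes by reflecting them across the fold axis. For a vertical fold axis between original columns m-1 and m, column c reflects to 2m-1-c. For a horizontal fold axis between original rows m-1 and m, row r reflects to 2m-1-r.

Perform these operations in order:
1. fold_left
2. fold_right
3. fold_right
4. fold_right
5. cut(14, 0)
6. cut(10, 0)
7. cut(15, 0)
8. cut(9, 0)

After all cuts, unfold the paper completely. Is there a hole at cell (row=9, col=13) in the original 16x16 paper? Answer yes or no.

Op 1 fold_left: fold axis v@8; visible region now rows[0,16) x cols[0,8) = 16x8
Op 2 fold_right: fold axis v@4; visible region now rows[0,16) x cols[4,8) = 16x4
Op 3 fold_right: fold axis v@6; visible region now rows[0,16) x cols[6,8) = 16x2
Op 4 fold_right: fold axis v@7; visible region now rows[0,16) x cols[7,8) = 16x1
Op 5 cut(14, 0): punch at orig (14,7); cuts so far [(14, 7)]; region rows[0,16) x cols[7,8) = 16x1
Op 6 cut(10, 0): punch at orig (10,7); cuts so far [(10, 7), (14, 7)]; region rows[0,16) x cols[7,8) = 16x1
Op 7 cut(15, 0): punch at orig (15,7); cuts so far [(10, 7), (14, 7), (15, 7)]; region rows[0,16) x cols[7,8) = 16x1
Op 8 cut(9, 0): punch at orig (9,7); cuts so far [(9, 7), (10, 7), (14, 7), (15, 7)]; region rows[0,16) x cols[7,8) = 16x1
Unfold 1 (reflect across v@7): 8 holes -> [(9, 6), (9, 7), (10, 6), (10, 7), (14, 6), (14, 7), (15, 6), (15, 7)]
Unfold 2 (reflect across v@6): 16 holes -> [(9, 4), (9, 5), (9, 6), (9, 7), (10, 4), (10, 5), (10, 6), (10, 7), (14, 4), (14, 5), (14, 6), (14, 7), (15, 4), (15, 5), (15, 6), (15, 7)]
Unfold 3 (reflect across v@4): 32 holes -> [(9, 0), (9, 1), (9, 2), (9, 3), (9, 4), (9, 5), (9, 6), (9, 7), (10, 0), (10, 1), (10, 2), (10, 3), (10, 4), (10, 5), (10, 6), (10, 7), (14, 0), (14, 1), (14, 2), (14, 3), (14, 4), (14, 5), (14, 6), (14, 7), (15, 0), (15, 1), (15, 2), (15, 3), (15, 4), (15, 5), (15, 6), (15, 7)]
Unfold 4 (reflect across v@8): 64 holes -> [(9, 0), (9, 1), (9, 2), (9, 3), (9, 4), (9, 5), (9, 6), (9, 7), (9, 8), (9, 9), (9, 10), (9, 11), (9, 12), (9, 13), (9, 14), (9, 15), (10, 0), (10, 1), (10, 2), (10, 3), (10, 4), (10, 5), (10, 6), (10, 7), (10, 8), (10, 9), (10, 10), (10, 11), (10, 12), (10, 13), (10, 14), (10, 15), (14, 0), (14, 1), (14, 2), (14, 3), (14, 4), (14, 5), (14, 6), (14, 7), (14, 8), (14, 9), (14, 10), (14, 11), (14, 12), (14, 13), (14, 14), (14, 15), (15, 0), (15, 1), (15, 2), (15, 3), (15, 4), (15, 5), (15, 6), (15, 7), (15, 8), (15, 9), (15, 10), (15, 11), (15, 12), (15, 13), (15, 14), (15, 15)]
Holes: [(9, 0), (9, 1), (9, 2), (9, 3), (9, 4), (9, 5), (9, 6), (9, 7), (9, 8), (9, 9), (9, 10), (9, 11), (9, 12), (9, 13), (9, 14), (9, 15), (10, 0), (10, 1), (10, 2), (10, 3), (10, 4), (10, 5), (10, 6), (10, 7), (10, 8), (10, 9), (10, 10), (10, 11), (10, 12), (10, 13), (10, 14), (10, 15), (14, 0), (14, 1), (14, 2), (14, 3), (14, 4), (14, 5), (14, 6), (14, 7), (14, 8), (14, 9), (14, 10), (14, 11), (14, 12), (14, 13), (14, 14), (14, 15), (15, 0), (15, 1), (15, 2), (15, 3), (15, 4), (15, 5), (15, 6), (15, 7), (15, 8), (15, 9), (15, 10), (15, 11), (15, 12), (15, 13), (15, 14), (15, 15)]

Answer: yes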